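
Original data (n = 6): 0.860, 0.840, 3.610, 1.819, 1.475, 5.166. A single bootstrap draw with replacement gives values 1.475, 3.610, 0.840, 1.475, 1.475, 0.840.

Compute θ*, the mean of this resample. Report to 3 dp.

θ* = 1.619

Mean = (1.475 + 3.610 + 0.840 + 1.475 + 1.475 + 0.840) / 6 = 9.7150 / 6 = 1.619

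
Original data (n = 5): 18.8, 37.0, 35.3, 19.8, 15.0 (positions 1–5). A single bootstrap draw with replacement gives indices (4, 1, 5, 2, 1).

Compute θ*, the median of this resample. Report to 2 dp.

Resample values: 19.8, 18.8, 15.0, 37.0, 18.8.
Sorted: 15.0, 18.8, 18.8, 19.8, 37.0
Median = middle value = 18.80

θ* = 18.80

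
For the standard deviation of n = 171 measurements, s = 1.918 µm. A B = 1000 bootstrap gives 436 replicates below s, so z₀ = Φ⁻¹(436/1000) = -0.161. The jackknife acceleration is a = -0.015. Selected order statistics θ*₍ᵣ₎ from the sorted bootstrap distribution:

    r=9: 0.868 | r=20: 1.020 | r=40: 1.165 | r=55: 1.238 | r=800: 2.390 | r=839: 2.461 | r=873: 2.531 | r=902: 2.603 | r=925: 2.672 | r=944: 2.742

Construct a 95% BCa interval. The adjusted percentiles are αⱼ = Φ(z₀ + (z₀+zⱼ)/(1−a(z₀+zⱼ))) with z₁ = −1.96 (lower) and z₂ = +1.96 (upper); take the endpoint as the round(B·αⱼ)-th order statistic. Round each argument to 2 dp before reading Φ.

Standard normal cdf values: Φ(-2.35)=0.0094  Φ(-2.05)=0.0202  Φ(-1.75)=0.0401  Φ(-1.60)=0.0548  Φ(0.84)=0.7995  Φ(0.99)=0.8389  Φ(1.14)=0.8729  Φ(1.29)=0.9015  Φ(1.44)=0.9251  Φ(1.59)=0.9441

(0.868, 2.742)

Lower: z₀ + z₁ = -0.161 + (-1.960) = -2.121; 1 − a(z₀+z₁) = 1 − (-0.015)(-2.121) = 0.9682; argument = -0.161 + (-2.121)/0.9682 = -2.3517 → -2.35.
α₁ = Φ(-2.35) = 0.0094; rank = round(1000 × 0.0094) = 9; θ*₍9₎ = 0.868.
Upper: z₀ + z₂ = 1.799; 1 − a(z₀+z₂) = 1.0270; argument = 1.5907 → 1.59; α₂ = 0.9441; rank = 944; θ*₍944₎ = 2.742.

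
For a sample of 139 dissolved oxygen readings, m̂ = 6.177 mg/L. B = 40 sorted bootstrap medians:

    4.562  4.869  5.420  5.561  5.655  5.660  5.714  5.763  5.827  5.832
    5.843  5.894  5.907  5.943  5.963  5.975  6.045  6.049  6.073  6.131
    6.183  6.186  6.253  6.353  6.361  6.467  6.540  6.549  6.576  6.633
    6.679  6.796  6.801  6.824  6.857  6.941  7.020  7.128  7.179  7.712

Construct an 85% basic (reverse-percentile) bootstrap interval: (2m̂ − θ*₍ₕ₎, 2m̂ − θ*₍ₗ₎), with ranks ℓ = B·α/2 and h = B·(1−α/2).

Percentile endpoints at ranks 3 and 37: θ*₍3₎ = 5.420, θ*₍37₎ = 7.020.
Basic interval reflects these around m̂:
  lower = 2 × 6.177 − 7.020 = 5.334
  upper = 2 × 6.177 − 5.420 = 6.934

(5.334, 6.934)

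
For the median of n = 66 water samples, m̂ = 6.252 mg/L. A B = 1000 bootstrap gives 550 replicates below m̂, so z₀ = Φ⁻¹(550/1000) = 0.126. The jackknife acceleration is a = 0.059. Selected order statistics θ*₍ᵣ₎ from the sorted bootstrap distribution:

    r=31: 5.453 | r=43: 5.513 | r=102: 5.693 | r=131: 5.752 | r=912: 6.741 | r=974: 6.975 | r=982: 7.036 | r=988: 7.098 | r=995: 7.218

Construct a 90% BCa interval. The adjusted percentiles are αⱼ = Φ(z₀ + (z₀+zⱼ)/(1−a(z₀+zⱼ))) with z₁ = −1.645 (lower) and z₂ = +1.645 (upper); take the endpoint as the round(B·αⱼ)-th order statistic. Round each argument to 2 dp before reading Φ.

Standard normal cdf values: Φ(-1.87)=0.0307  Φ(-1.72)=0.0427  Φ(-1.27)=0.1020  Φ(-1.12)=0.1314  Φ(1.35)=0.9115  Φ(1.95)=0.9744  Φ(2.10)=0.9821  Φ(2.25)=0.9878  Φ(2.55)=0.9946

Lower: z₀ + z₁ = 0.126 + (-1.645) = -1.519; 1 − a(z₀+z₁) = 1 − (0.059)(-1.519) = 1.0896; argument = 0.126 + (-1.519)/1.0896 = -1.2681 → -1.27.
α₁ = Φ(-1.27) = 0.1020; rank = round(1000 × 0.1020) = 102; θ*₍102₎ = 5.693.
Upper: z₀ + z₂ = 1.771; 1 − a(z₀+z₂) = 0.8955; argument = 2.1036 → 2.10; α₂ = 0.9821; rank = 982; θ*₍982₎ = 7.036.

(5.693, 7.036)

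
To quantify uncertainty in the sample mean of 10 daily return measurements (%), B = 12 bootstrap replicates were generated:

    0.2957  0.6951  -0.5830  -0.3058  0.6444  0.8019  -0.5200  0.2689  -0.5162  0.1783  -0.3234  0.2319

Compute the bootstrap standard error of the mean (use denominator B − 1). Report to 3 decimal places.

Bootstrap SE is the standard deviation of the 12 replicate means.
Mean of replicates: (0.2957 + 0.6951 + (-0.5830) + (-0.3058) + 0.6444 + 0.8019 + (-0.5200) + 0.2689 + (-0.5162) + 0.1783 + (-0.3234) + 0.2319) / 12 = 0.86780 / 12 = 0.07232
Sum of squared deviations: (+0.22338)² + (+0.62278)² + (−0.65532)² + (−0.37812)² + (+0.57208)² + (+0.72958)² + (−0.59232)² + (+0.19658)² + (−0.58852)² + (+0.10598)² + (−0.39572)² + (+0.15958)² = 2.79887
Variance = 2.79887 / 11 = 0.25444
SE* = √0.25444

SE* = 0.504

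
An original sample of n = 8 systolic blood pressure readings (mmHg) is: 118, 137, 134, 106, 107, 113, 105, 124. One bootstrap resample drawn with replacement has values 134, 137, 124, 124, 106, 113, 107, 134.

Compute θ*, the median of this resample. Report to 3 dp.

θ* = 124.000

Sorted: 106, 107, 113, 124, 124, 134, 134, 137
Median = average of the two middle values = 124.000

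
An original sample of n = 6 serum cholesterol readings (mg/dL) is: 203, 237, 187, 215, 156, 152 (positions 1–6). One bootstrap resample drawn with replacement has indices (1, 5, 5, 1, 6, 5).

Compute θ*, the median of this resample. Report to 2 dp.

Resample values: 203, 156, 156, 203, 152, 156.
Sorted: 152, 156, 156, 156, 203, 203
Median = average of the two middle values = 156.00

θ* = 156.00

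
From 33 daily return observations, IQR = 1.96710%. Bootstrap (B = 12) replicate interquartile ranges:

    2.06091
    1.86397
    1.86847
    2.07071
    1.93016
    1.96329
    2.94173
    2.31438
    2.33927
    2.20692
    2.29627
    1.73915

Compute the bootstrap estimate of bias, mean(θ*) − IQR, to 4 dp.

mean(θ*) = (2.06091 + 1.86397 + 1.86847 + 2.07071 + 1.93016 + 1.96329 + 2.94173 + 2.31438 + 2.33927 + 2.20692 + 2.29627 + 1.73915) / 12 = 2.13294
bias = 2.13294 − 1.96710

bias = +0.1658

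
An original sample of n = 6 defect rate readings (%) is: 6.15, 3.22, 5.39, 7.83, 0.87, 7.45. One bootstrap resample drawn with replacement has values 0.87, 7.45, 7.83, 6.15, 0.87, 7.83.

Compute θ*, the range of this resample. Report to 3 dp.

θ* = 6.960

Range = 7.83 − 0.87 = 6.960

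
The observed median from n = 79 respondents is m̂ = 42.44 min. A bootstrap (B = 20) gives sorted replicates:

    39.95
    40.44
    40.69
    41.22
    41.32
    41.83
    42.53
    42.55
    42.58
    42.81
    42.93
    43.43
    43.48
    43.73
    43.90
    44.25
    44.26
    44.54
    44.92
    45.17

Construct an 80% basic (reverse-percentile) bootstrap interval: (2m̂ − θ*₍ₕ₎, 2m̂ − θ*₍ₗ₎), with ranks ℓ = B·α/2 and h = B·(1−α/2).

Percentile endpoints at ranks 2 and 18: θ*₍2₎ = 40.44, θ*₍18₎ = 44.54.
Basic interval reflects these around m̂:
  lower = 2 × 42.44 − 44.54 = 40.34
  upper = 2 × 42.44 − 40.44 = 44.44

(40.34, 44.44)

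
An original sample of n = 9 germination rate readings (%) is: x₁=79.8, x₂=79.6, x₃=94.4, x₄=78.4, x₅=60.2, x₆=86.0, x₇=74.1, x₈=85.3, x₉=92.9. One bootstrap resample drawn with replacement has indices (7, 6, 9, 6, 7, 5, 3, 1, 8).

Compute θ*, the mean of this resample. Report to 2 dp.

θ* = 81.42

Resample values: 74.1, 86.0, 92.9, 86.0, 74.1, 60.2, 94.4, 79.8, 85.3.
Mean = (74.1 + 86.0 + 92.9 + 86.0 + 74.1 + 60.2 + 94.4 + 79.8 + 85.3) / 9 = 732.80 / 9 = 81.42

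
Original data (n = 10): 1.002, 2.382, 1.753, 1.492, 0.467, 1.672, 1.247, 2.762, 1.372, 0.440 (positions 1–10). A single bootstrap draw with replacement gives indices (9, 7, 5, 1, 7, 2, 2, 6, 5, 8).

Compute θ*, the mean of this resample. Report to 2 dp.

θ* = 1.50

Resample values: 1.372, 1.247, 0.467, 1.002, 1.247, 2.382, 2.382, 1.672, 0.467, 2.762.
Mean = (1.372 + 1.247 + 0.467 + 1.002 + 1.247 + 2.382 + 2.382 + 1.672 + 0.467 + 2.762) / 10 = 15.0000 / 10 = 1.50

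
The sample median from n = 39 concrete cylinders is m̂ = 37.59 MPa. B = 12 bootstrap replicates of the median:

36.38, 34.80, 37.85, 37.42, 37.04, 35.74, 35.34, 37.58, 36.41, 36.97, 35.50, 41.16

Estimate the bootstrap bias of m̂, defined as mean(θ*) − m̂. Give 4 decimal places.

mean(θ*) = (36.38 + 34.80 + 37.85 + 37.42 + 37.04 + 35.74 + 35.34 + 37.58 + 36.41 + 36.97 + 35.50 + 41.16) / 12 = 36.84917
bias = 36.84917 − 37.59

bias = −0.7408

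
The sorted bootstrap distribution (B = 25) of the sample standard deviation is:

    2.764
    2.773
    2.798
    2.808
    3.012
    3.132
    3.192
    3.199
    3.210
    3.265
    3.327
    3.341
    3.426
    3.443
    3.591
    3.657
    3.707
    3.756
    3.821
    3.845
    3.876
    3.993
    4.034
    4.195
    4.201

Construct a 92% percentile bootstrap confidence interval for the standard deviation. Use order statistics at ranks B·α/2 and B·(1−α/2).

α = 0.08; lower rank = 25 × 0.040 = 1; upper rank = 25 × 0.960 = 24.
The 1st smallest replicate is 2.764; the 24th is 4.195.

(2.764, 4.195)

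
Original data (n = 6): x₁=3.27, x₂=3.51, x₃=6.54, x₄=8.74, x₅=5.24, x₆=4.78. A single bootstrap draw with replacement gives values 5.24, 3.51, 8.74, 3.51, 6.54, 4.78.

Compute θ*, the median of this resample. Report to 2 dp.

θ* = 5.01

Sorted: 3.51, 3.51, 4.78, 5.24, 6.54, 8.74
Median = average of the two middle values = 5.01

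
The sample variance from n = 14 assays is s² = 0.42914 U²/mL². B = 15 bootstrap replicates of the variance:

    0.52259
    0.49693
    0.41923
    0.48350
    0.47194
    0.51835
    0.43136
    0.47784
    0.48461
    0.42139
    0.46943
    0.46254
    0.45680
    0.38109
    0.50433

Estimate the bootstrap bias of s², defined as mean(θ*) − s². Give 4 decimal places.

bias = +0.0377

mean(θ*) = (0.52259 + 0.49693 + 0.41923 + 0.48350 + 0.47194 + 0.51835 + 0.43136 + 0.47784 + 0.48461 + 0.42139 + 0.46943 + 0.46254 + 0.45680 + 0.38109 + 0.50433) / 15 = 0.46680
bias = 0.46680 − 0.42914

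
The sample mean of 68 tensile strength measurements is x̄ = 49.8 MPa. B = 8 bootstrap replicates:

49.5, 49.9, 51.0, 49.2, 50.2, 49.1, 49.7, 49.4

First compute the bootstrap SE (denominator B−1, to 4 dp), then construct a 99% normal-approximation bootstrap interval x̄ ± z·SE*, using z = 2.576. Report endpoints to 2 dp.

(48.20, 51.40)

Mean of replicates = 49.7500; sum of squared deviations = 2.7000; SE* = √(2.7000/7) = 0.6211
Margin = 2.576 × 0.6211 = 1.600
Interval: 49.8 ± 1.600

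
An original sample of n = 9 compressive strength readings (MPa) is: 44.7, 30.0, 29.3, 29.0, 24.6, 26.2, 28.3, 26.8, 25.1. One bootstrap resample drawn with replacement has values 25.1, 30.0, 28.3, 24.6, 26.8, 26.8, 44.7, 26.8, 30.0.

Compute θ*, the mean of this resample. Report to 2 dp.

θ* = 29.23

Mean = (25.1 + 30.0 + 28.3 + 24.6 + 26.8 + 26.8 + 44.7 + 26.8 + 30.0) / 9 = 263.10 / 9 = 29.23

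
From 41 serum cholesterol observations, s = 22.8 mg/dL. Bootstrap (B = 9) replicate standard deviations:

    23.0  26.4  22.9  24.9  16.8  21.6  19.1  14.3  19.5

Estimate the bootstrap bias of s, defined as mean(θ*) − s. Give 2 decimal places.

mean(θ*) = (23.0 + 26.4 + 22.9 + 24.9 + 16.8 + 21.6 + 19.1 + 14.3 + 19.5) / 9 = 20.944
bias = 20.944 − 22.8

bias = −1.86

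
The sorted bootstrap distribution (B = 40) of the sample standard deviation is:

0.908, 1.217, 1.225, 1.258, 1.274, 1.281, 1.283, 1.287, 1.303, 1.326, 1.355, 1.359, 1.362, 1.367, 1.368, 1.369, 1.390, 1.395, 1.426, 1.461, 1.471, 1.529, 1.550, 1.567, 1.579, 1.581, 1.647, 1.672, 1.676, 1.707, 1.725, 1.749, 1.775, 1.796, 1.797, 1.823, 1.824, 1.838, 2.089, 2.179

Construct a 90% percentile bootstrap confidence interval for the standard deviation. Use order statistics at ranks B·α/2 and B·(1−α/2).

(1.217, 1.838)

α = 0.10; lower rank = 40 × 0.050 = 2; upper rank = 40 × 0.950 = 38.
The 2nd smallest replicate is 1.217; the 38th is 1.838.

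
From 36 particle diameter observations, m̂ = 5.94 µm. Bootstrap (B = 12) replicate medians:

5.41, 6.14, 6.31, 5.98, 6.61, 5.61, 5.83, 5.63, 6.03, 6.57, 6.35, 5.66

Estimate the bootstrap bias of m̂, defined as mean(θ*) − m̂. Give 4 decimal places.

mean(θ*) = (5.41 + 6.14 + 6.31 + 5.98 + 6.61 + 5.61 + 5.83 + 5.63 + 6.03 + 6.57 + 6.35 + 5.66) / 12 = 6.01083
bias = 6.01083 − 5.94

bias = +0.0708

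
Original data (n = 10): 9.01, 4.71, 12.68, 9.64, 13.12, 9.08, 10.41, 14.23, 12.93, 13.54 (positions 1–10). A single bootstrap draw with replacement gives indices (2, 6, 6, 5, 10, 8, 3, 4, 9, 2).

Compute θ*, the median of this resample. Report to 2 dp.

θ* = 11.16

Resample values: 4.71, 9.08, 9.08, 13.12, 13.54, 14.23, 12.68, 9.64, 12.93, 4.71.
Sorted: 4.71, 4.71, 9.08, 9.08, 9.64, 12.68, 12.93, 13.12, 13.54, 14.23
Median = average of the two middle values = 11.16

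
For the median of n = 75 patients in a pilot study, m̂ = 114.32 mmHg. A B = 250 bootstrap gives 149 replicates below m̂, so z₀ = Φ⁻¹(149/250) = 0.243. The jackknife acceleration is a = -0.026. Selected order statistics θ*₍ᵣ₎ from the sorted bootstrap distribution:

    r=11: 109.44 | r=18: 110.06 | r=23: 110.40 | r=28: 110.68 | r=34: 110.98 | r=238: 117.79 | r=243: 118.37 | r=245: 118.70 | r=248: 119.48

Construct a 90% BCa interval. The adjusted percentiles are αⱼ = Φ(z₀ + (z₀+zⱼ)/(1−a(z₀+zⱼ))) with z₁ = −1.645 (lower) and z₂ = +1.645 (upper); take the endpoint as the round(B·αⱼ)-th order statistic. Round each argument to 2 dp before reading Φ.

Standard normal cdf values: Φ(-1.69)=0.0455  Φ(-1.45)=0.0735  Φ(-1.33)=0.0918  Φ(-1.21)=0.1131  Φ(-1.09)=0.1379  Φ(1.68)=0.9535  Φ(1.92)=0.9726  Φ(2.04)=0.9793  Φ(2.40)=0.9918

(110.68, 118.70)

Lower: z₀ + z₁ = 0.243 + (-1.645) = -1.402; 1 − a(z₀+z₁) = 1 − (-0.026)(-1.402) = 0.9635; argument = 0.243 + (-1.402)/0.9635 = -1.2120 → -1.21.
α₁ = Φ(-1.21) = 0.1131; rank = round(250 × 0.1131) = 28; θ*₍28₎ = 110.68.
Upper: z₀ + z₂ = 1.888; 1 − a(z₀+z₂) = 1.0491; argument = 2.0427 → 2.04; α₂ = 0.9793; rank = 245; θ*₍245₎ = 118.70.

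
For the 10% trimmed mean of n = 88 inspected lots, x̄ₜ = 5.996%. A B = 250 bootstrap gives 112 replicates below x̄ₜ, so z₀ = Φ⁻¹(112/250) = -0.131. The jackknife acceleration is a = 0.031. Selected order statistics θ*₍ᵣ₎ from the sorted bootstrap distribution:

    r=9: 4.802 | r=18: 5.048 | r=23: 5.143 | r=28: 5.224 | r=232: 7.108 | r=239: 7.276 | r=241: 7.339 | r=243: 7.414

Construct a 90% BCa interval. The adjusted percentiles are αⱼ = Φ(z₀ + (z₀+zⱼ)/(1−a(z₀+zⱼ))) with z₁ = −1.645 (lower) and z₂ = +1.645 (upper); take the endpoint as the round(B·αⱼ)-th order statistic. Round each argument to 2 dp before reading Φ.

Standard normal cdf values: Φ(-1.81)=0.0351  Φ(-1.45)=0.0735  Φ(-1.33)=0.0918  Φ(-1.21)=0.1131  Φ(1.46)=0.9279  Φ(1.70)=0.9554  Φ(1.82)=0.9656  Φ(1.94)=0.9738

Lower: z₀ + z₁ = -0.131 + (-1.645) = -1.776; 1 − a(z₀+z₁) = 1 − (0.031)(-1.776) = 1.0551; argument = -0.131 + (-1.776)/1.0551 = -1.8143 → -1.81.
α₁ = Φ(-1.81) = 0.0351; rank = round(250 × 0.0351) = 9; θ*₍9₎ = 4.802.
Upper: z₀ + z₂ = 1.514; 1 − a(z₀+z₂) = 0.9531; argument = 1.4576 → 1.46; α₂ = 0.9279; rank = 232; θ*₍232₎ = 7.108.

(4.802, 7.108)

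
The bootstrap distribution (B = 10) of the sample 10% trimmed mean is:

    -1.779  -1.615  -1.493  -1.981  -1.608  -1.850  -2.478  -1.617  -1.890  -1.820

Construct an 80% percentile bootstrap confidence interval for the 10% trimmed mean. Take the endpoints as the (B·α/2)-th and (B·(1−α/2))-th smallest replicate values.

(-2.478, -1.608)

Sorted replicates: -2.478, -1.981, -1.890, -1.850, -1.820, -1.779, -1.617, -1.615, -1.608, -1.493
α = 0.20; lower rank = 10 × 0.100 = 1; upper rank = 10 × 0.900 = 9.
The 1st smallest replicate is -2.478; the 9th is -1.608.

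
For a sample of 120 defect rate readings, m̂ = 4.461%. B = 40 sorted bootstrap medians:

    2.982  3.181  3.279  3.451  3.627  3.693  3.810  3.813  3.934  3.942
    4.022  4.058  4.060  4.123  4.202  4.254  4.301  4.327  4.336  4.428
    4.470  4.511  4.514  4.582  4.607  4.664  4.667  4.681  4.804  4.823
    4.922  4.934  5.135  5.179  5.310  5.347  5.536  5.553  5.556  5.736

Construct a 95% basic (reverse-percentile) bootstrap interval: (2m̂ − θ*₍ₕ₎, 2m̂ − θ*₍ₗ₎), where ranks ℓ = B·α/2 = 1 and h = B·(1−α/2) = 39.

Percentile endpoints at ranks 1 and 39: θ*₍1₎ = 2.982, θ*₍39₎ = 5.556.
Basic interval reflects these around m̂:
  lower = 2 × 4.461 − 5.556 = 3.366
  upper = 2 × 4.461 − 2.982 = 5.940

(3.366, 5.940)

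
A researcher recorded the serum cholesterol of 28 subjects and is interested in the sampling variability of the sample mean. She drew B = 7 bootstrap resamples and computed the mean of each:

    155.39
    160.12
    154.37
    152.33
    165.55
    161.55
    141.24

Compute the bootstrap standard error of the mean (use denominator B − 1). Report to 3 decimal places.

Bootstrap SE is the standard deviation of the 7 replicate means.
Mean of replicates: (155.39 + 160.12 + 154.37 + 152.33 + 165.55 + 161.55 + 141.24) / 7 = 1090.5500 / 7 = 155.7929
Sum of squared deviations: (−0.4029)² + (+4.3271)² + (−1.4229)² + (−3.4629)² + (+9.7571)² + (+5.7571)² + (−14.5529)² = 373.0345
Variance = 373.0345 / 6 = 62.1724
SE* = √62.1724

SE* = 7.885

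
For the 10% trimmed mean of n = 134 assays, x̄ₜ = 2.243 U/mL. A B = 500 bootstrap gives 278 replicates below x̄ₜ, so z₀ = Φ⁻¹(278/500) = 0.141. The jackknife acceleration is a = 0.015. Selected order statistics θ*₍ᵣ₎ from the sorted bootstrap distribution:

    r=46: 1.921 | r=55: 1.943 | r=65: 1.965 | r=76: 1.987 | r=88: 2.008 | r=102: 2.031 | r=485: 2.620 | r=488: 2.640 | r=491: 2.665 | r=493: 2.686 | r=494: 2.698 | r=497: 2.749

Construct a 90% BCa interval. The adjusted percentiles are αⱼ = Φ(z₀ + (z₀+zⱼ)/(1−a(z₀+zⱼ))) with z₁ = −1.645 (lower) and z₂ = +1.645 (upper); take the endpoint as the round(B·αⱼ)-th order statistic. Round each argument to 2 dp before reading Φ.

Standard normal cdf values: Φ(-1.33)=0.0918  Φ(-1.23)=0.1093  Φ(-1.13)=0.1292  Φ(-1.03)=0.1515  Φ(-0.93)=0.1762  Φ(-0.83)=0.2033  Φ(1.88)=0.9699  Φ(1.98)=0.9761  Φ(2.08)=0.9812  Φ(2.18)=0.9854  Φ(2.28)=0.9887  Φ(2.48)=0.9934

Lower: z₀ + z₁ = 0.141 + (-1.645) = -1.504; 1 − a(z₀+z₁) = 1 − (0.015)(-1.504) = 1.0226; argument = 0.141 + (-1.504)/1.0226 = -1.3298 → -1.33.
α₁ = Φ(-1.33) = 0.0918; rank = round(500 × 0.0918) = 46; θ*₍46₎ = 1.921.
Upper: z₀ + z₂ = 1.786; 1 − a(z₀+z₂) = 0.9732; argument = 1.9762 → 1.98; α₂ = 0.9761; rank = 488; θ*₍488₎ = 2.640.

(1.921, 2.640)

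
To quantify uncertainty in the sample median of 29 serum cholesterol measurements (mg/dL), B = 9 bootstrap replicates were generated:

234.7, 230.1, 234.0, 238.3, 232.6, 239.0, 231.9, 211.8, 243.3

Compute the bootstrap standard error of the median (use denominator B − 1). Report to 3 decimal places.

Bootstrap SE is the standard deviation of the 9 replicate medians.
Mean of replicates: (234.7 + 230.1 + 234.0 + 238.3 + 232.6 + 239.0 + 231.9 + 211.8 + 243.3) / 9 = 2095.7000 / 9 = 232.8556
Sum of squared deviations: (+1.8444)² + (−2.7556)² + (+1.1444)² + (+5.4444)² + (−0.2556)² + (+6.1444)² + (−0.9556)² + (−21.0556)² + (+10.4444)² = 633.1022
Variance = 633.1022 / 8 = 79.1378
SE* = √79.1378

SE* = 8.896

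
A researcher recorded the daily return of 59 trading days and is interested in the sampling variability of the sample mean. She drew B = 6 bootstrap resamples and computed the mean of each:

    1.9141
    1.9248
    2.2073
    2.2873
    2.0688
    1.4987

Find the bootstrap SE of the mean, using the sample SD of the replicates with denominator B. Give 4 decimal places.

SE* = 0.2559

Bootstrap SE is the standard deviation of the 6 replicate means.
Mean of replicates: (1.9141 + 1.9248 + 2.2073 + 2.2873 + 2.0688 + 1.4987) / 6 = 11.90100 / 6 = 1.98350
Sum of squared deviations: (−0.06940)² + (−0.05870)² + (+0.22380)² + (+0.30380)² + (+0.08530)² + (−0.48480)² = 0.39295
Variance = 0.39295 / 6 = 0.06549
SE* = √0.06549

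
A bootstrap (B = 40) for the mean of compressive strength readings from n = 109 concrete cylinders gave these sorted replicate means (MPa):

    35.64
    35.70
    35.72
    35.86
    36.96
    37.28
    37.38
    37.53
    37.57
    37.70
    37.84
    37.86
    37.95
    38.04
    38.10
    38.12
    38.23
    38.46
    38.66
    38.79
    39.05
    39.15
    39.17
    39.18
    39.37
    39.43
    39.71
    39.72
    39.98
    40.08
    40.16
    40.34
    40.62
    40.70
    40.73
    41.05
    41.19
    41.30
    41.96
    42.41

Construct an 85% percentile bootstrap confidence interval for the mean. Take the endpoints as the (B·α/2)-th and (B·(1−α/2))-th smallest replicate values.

(35.72, 41.19)

α = 0.15; lower rank = 40 × 0.075 = 3; upper rank = 40 × 0.925 = 37.
The 3rd smallest replicate is 35.72; the 37th is 41.19.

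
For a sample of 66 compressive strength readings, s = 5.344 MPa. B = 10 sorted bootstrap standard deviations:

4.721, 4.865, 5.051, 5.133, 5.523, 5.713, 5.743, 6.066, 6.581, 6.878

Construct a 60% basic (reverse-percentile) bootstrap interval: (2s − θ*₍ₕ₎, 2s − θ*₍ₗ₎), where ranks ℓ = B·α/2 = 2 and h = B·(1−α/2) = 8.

(4.622, 5.823)

Percentile endpoints at ranks 2 and 8: θ*₍2₎ = 4.865, θ*₍8₎ = 6.066.
Basic interval reflects these around s:
  lower = 2 × 5.344 − 6.066 = 4.622
  upper = 2 × 5.344 − 4.865 = 5.823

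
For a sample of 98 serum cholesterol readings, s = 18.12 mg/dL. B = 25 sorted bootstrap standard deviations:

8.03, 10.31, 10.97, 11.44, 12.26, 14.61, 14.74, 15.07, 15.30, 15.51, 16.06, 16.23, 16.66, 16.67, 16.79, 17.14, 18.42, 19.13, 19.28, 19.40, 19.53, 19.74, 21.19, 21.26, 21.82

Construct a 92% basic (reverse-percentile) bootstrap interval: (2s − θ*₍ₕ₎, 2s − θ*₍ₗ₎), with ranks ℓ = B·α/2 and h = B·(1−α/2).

Percentile endpoints at ranks 1 and 24: θ*₍1₎ = 8.03, θ*₍24₎ = 21.26.
Basic interval reflects these around s:
  lower = 2 × 18.12 − 21.26 = 14.98
  upper = 2 × 18.12 − 8.03 = 28.21

(14.98, 28.21)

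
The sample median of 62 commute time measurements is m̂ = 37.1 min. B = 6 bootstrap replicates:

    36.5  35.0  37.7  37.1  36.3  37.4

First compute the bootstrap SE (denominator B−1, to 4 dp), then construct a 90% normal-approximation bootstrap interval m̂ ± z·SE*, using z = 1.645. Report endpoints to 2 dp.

Mean of replicates = 36.6667; sum of squared deviations = 4.7333; SE* = √(4.7333/5) = 0.9730
Margin = 1.645 × 0.9730 = 1.601
Interval: 37.1 ± 1.601

(35.50, 38.70)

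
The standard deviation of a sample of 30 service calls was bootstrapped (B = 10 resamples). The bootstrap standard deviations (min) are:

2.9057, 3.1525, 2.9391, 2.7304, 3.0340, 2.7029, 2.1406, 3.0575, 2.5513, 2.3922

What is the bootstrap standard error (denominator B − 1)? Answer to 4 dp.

SE* = 0.3228

Bootstrap SE is the standard deviation of the 10 replicate standard deviations.
Mean of replicates: (2.9057 + 3.1525 + 2.9391 + 2.7304 + 3.0340 + 2.7029 + 2.1406 + 3.0575 + 2.5513 + 2.3922) / 10 = 27.60620 / 10 = 2.76062
Sum of squared deviations: (+0.14508)² + (+0.39188)² + (+0.17848)² + (−0.03022)² + (+0.27338)² + (−0.05772)² + (−0.62002)² + (+0.29688)² + (−0.20932)² + (−0.36842)² = 0.93757
Variance = 0.93757 / 9 = 0.10417
SE* = √0.10417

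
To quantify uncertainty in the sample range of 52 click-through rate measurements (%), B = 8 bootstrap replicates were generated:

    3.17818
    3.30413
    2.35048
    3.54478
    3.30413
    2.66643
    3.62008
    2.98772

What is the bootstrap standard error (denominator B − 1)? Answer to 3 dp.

SE* = 0.434

Bootstrap SE is the standard deviation of the 8 replicate ranges.
Mean of replicates: (3.17818 + 3.30413 + 2.35048 + 3.54478 + 3.30413 + 2.66643 + 3.62008 + 2.98772) / 8 = 24.955930 / 8 = 3.119491
Sum of squared deviations: (+0.058689)² + (+0.184639)² + (−0.769011)² + (+0.425289)² + (+0.184639)² + (−0.453061)² + (+0.500589)² + (−0.131771)² = 1.317093
Variance = 1.317093 / 7 = 0.188156
SE* = √0.188156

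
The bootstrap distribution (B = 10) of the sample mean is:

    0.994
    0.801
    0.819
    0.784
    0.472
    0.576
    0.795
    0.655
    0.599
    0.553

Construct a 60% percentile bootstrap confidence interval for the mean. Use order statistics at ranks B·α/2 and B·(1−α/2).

(0.553, 0.801)

Sorted replicates: 0.472, 0.553, 0.576, 0.599, 0.655, 0.784, 0.795, 0.801, 0.819, 0.994
α = 0.40; lower rank = 10 × 0.200 = 2; upper rank = 10 × 0.800 = 8.
The 2nd smallest replicate is 0.553; the 8th is 0.801.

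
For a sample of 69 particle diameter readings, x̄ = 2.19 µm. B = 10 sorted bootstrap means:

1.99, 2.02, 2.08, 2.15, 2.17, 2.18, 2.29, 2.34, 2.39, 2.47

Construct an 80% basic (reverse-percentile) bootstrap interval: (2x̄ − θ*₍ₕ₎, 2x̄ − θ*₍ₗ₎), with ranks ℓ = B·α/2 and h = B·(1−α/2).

Percentile endpoints at ranks 1 and 9: θ*₍1₎ = 1.99, θ*₍9₎ = 2.39.
Basic interval reflects these around x̄:
  lower = 2 × 2.19 − 2.39 = 1.99
  upper = 2 × 2.19 − 1.99 = 2.39

(1.99, 2.39)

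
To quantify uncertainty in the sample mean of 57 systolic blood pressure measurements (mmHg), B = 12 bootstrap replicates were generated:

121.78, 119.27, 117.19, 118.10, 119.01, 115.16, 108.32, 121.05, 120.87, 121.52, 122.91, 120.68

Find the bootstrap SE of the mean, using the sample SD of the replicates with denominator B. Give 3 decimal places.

SE* = 3.791

Bootstrap SE is the standard deviation of the 12 replicate means.
Mean of replicates: (121.78 + 119.27 + 117.19 + 118.10 + 119.01 + 115.16 + 108.32 + 121.05 + 120.87 + 121.52 + 122.91 + 120.68) / 12 = 1425.8600 / 12 = 118.8217
Sum of squared deviations: (+2.9583)² + (+0.4483)² + (−1.6317)² + (−0.7217)² + (+0.1883)² + (−3.6617)² + (−10.5017)² + (+2.2283)² + (+2.0483)² + (+2.6983)² + (+4.0883)² + (+1.8583)² = 172.4742
Variance = 172.4742 / 12 = 14.3728
SE* = √14.3728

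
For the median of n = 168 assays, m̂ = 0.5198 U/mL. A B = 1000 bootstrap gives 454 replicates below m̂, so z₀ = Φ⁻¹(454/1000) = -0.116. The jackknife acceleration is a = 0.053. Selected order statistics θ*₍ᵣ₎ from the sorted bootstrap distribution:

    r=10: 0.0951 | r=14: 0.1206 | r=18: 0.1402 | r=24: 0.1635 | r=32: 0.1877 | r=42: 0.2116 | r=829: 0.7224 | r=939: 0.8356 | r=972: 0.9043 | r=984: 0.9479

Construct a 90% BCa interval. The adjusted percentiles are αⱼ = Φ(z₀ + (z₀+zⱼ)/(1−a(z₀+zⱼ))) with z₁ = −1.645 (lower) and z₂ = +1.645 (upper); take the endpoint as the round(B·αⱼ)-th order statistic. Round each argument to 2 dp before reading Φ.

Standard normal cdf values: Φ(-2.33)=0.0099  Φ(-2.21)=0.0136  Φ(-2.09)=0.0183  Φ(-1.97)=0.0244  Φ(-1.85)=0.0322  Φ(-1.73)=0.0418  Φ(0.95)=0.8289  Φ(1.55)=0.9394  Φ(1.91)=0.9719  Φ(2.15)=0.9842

Lower: z₀ + z₁ = -0.116 + (-1.645) = -1.761; 1 − a(z₀+z₁) = 1 − (0.053)(-1.761) = 1.0933; argument = -0.116 + (-1.761)/1.0933 = -1.7267 → -1.73.
α₁ = Φ(-1.73) = 0.0418; rank = round(1000 × 0.0418) = 42; θ*₍42₎ = 0.2116.
Upper: z₀ + z₂ = 1.529; 1 − a(z₀+z₂) = 0.9190; argument = 1.5478 → 1.55; α₂ = 0.9394; rank = 939; θ*₍939₎ = 0.8356.

(0.2116, 0.8356)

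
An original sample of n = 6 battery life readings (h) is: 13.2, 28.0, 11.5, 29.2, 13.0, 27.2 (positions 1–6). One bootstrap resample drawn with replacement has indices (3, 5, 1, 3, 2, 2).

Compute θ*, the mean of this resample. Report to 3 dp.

θ* = 17.533

Resample values: 11.5, 13.0, 13.2, 11.5, 28.0, 28.0.
Mean = (11.5 + 13.0 + 13.2 + 11.5 + 28.0 + 28.0) / 6 = 105.20 / 6 = 17.533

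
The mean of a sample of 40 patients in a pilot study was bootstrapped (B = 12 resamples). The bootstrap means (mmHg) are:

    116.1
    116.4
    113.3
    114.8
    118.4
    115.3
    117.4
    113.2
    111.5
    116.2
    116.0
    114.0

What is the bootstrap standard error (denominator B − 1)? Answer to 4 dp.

Bootstrap SE is the standard deviation of the 12 replicate means.
Mean of replicates: (116.1 + 116.4 + 113.3 + 114.8 + 118.4 + 115.3 + 117.4 + 113.2 + 111.5 + 116.2 + 116.0 + 114.0) / 12 = 1382.60000 / 12 = 115.21667
Sum of squared deviations: (+0.88333)² + (+1.18333)² + (−1.91667)² + (−0.41667)² + (+3.18333)² + (+0.08333)² + (+2.18333)² + (−2.01667)² + (−3.71667)² + (+0.98333)² + (+0.78333)² + (−1.21667)² = 41.87667
Variance = 41.87667 / 11 = 3.80697
SE* = √3.80697

SE* = 1.9511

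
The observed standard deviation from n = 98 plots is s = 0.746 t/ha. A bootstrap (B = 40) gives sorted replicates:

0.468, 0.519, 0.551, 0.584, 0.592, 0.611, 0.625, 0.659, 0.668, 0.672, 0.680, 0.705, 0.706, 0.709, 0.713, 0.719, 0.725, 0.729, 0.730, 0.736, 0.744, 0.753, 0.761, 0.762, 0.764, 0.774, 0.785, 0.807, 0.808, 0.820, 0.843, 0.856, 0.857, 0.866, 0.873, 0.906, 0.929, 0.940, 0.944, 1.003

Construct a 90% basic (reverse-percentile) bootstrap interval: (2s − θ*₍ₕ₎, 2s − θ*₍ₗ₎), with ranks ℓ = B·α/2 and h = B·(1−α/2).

Percentile endpoints at ranks 2 and 38: θ*₍2₎ = 0.519, θ*₍38₎ = 0.940.
Basic interval reflects these around s:
  lower = 2 × 0.746 − 0.940 = 0.552
  upper = 2 × 0.746 − 0.519 = 0.973

(0.552, 0.973)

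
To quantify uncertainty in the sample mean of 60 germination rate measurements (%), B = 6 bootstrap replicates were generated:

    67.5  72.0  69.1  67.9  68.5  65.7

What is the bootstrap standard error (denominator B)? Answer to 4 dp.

SE* = 1.9059

Bootstrap SE is the standard deviation of the 6 replicate means.
Mean of replicates: (67.5 + 72.0 + 69.1 + 67.9 + 68.5 + 65.7) / 6 = 410.70000 / 6 = 68.45000
Sum of squared deviations: (−0.95000)² + (+3.55000)² + (+0.65000)² + (−0.55000)² + (+0.05000)² + (−2.75000)² = 21.79500
Variance = 21.79500 / 6 = 3.63250
SE* = √3.63250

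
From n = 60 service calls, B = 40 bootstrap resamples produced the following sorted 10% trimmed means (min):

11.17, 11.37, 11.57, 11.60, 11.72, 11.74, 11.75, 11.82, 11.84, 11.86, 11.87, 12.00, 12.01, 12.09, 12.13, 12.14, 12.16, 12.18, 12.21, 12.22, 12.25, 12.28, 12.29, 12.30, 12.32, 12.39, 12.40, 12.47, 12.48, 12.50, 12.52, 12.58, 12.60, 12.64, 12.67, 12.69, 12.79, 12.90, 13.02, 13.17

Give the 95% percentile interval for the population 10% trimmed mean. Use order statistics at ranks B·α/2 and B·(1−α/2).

α = 0.05; lower rank = 40 × 0.025 = 1; upper rank = 40 × 0.975 = 39.
The 1st smallest replicate is 11.17; the 39th is 13.02.

(11.17, 13.02)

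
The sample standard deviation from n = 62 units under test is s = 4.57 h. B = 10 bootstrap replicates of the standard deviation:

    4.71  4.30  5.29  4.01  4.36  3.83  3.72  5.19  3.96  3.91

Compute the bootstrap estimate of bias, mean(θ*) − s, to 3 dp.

mean(θ*) = (4.71 + 4.30 + 5.29 + 4.01 + 4.36 + 3.83 + 3.72 + 5.19 + 3.96 + 3.91) / 10 = 4.3280
bias = 4.3280 − 4.57

bias = −0.242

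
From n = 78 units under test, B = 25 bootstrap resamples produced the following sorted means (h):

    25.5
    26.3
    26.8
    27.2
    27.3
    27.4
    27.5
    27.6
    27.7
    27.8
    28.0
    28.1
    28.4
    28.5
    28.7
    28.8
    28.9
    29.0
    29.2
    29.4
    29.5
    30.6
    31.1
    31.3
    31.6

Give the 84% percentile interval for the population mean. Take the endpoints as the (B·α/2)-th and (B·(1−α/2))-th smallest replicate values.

(26.3, 31.1)

α = 0.16; lower rank = 25 × 0.080 = 2; upper rank = 25 × 0.920 = 23.
The 2nd smallest replicate is 26.3; the 23rd is 31.1.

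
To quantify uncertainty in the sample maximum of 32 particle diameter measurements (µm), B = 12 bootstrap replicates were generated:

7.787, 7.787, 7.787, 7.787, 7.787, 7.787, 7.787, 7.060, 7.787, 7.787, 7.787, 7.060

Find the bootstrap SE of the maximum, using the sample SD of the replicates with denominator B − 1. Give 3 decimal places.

SE* = 0.283

Bootstrap SE is the standard deviation of the 12 replicate maximums.
Mean of replicates: (7.787 + 7.787 + 7.787 + 7.787 + 7.787 + 7.787 + 7.787 + 7.060 + 7.787 + 7.787 + 7.787 + 7.060) / 12 = 91.9900 / 12 = 7.6658
Sum of squared deviations: (+0.1212)² + (+0.1212)² + (+0.1212)² + (+0.1212)² + (+0.1212)² + (+0.1212)² + (+0.1212)² + (−0.6058)² + (+0.1212)² + (+0.1212)² + (+0.1212)² + (−0.6058)² = 0.8809
Variance = 0.8809 / 11 = 0.0801
SE* = √0.0801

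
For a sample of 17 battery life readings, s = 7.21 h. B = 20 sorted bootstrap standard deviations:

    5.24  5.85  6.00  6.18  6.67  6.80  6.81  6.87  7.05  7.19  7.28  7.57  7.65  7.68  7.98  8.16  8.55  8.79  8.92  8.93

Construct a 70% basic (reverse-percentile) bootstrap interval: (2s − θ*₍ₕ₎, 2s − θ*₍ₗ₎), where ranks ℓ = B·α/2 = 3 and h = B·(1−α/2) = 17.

(5.87, 8.42)

Percentile endpoints at ranks 3 and 17: θ*₍3₎ = 6.00, θ*₍17₎ = 8.55.
Basic interval reflects these around s:
  lower = 2 × 7.21 − 8.55 = 5.87
  upper = 2 × 7.21 − 6.00 = 8.42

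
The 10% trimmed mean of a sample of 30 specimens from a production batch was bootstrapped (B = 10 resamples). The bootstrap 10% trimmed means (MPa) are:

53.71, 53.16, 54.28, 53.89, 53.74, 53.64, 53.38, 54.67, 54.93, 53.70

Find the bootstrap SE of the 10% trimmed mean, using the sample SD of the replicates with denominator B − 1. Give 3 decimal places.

Bootstrap SE is the standard deviation of the 10 replicate 10% trimmed means.
Mean of replicates: (53.71 + 53.16 + 54.28 + 53.89 + 53.74 + 53.64 + 53.38 + 54.67 + 54.93 + 53.70) / 10 = 539.1000 / 10 = 53.9100
Sum of squared deviations: (−0.2000)² + (−0.7500)² + (+0.3700)² + (−0.0200)² + (−0.1700)² + (−0.2700)² + (−0.5300)² + (+0.7600)² + (+1.0200)² + (−0.2100)² = 2.7846
Variance = 2.7846 / 9 = 0.3094
SE* = √0.3094

SE* = 0.556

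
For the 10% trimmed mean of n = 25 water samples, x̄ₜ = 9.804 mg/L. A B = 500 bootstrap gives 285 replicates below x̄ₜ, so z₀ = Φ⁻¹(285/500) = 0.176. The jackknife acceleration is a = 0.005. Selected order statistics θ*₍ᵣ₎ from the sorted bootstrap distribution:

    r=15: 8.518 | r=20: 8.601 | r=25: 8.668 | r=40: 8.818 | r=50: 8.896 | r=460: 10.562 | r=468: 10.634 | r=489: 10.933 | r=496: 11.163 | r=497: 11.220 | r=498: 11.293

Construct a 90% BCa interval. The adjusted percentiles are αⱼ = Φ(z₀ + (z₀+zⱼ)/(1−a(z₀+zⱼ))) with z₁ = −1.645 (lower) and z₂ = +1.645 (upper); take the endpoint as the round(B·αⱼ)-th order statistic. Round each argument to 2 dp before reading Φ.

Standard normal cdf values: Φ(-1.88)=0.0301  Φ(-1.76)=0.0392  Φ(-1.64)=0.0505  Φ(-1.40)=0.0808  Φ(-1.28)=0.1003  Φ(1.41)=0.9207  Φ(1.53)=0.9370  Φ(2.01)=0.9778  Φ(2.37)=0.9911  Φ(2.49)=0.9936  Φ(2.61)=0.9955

Lower: z₀ + z₁ = 0.176 + (-1.645) = -1.469; 1 − a(z₀+z₁) = 1 − (0.005)(-1.469) = 1.0073; argument = 0.176 + (-1.469)/1.0073 = -1.2823 → -1.28.
α₁ = Φ(-1.28) = 0.1003; rank = round(500 × 0.1003) = 50; θ*₍50₎ = 8.896.
Upper: z₀ + z₂ = 1.821; 1 − a(z₀+z₂) = 0.9909; argument = 2.0137 → 2.01; α₂ = 0.9778; rank = 489; θ*₍489₎ = 10.933.

(8.896, 10.933)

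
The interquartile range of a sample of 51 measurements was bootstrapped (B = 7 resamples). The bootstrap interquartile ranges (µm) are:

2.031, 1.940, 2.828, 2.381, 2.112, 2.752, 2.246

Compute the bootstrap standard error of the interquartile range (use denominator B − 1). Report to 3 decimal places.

SE* = 0.348

Bootstrap SE is the standard deviation of the 7 replicate interquartile ranges.
Mean of replicates: (2.031 + 1.940 + 2.828 + 2.381 + 2.112 + 2.752 + 2.246) / 7 = 16.2900 / 7 = 2.3271
Sum of squared deviations: (−0.2961)² + (−0.3871)² + (+0.5009)² + (+0.0539)² + (−0.2151)² + (+0.4249)² + (−0.0811)² = 0.7247
Variance = 0.7247 / 6 = 0.1208
SE* = √0.1208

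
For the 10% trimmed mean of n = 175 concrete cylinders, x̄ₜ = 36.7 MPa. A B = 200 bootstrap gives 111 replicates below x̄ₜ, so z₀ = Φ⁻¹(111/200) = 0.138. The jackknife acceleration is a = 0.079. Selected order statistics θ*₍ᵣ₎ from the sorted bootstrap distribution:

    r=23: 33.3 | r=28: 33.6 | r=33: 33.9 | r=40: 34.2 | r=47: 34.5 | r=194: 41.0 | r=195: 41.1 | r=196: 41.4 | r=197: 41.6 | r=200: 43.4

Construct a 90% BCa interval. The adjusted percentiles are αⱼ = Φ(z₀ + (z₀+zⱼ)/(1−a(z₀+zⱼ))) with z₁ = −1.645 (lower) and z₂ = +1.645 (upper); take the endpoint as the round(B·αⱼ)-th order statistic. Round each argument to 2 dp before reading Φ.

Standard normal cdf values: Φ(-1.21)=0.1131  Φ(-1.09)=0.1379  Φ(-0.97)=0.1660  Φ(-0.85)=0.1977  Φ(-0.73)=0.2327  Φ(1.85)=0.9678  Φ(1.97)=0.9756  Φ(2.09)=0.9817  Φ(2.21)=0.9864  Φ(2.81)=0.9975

(33.3, 41.6)

Lower: z₀ + z₁ = 0.138 + (-1.645) = -1.507; 1 − a(z₀+z₁) = 1 − (0.079)(-1.507) = 1.1191; argument = 0.138 + (-1.507)/1.1191 = -1.2087 → -1.21.
α₁ = Φ(-1.21) = 0.1131; rank = round(200 × 0.1131) = 23; θ*₍23₎ = 33.3.
Upper: z₀ + z₂ = 1.783; 1 − a(z₀+z₂) = 0.8591; argument = 2.2133 → 2.21; α₂ = 0.9864; rank = 197; θ*₍197₎ = 41.6.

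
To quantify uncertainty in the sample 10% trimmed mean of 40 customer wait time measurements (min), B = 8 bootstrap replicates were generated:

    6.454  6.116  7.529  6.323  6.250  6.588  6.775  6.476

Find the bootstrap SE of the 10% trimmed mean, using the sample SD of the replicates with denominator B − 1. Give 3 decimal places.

Bootstrap SE is the standard deviation of the 8 replicate 10% trimmed means.
Mean of replicates: (6.454 + 6.116 + 7.529 + 6.323 + 6.250 + 6.588 + 6.775 + 6.476) / 8 = 52.5110 / 8 = 6.5639
Sum of squared deviations: (−0.1099)² + (−0.4479)² + (+0.9651)² + (−0.2409)² + (−0.3139)² + (+0.0241)² + (+0.2111)² + (−0.0879)² = 1.3535
Variance = 1.3535 / 7 = 0.1934
SE* = √0.1934

SE* = 0.440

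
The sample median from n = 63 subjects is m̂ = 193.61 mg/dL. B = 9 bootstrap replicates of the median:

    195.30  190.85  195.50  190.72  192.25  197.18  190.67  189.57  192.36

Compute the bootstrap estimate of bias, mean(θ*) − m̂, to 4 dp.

bias = −0.8989

mean(θ*) = (195.30 + 190.85 + 195.50 + 190.72 + 192.25 + 197.18 + 190.67 + 189.57 + 192.36) / 9 = 192.71111
bias = 192.71111 − 193.61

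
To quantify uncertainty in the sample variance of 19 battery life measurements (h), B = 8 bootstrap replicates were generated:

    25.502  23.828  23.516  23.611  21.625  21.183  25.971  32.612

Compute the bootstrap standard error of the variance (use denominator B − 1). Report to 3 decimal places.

Bootstrap SE is the standard deviation of the 8 replicate variances.
Mean of replicates: (25.502 + 23.828 + 23.516 + 23.611 + 21.625 + 21.183 + 25.971 + 32.612) / 8 = 197.8480 / 8 = 24.7310
Sum of squared deviations: (+0.7710)² + (−0.9030)² + (−1.2150)² + (−1.1200)² + (−3.1060)² + (−3.5480)² + (+1.2400)² + (+7.8810)² = 90.0238
Variance = 90.0238 / 7 = 12.8605
SE* = √12.8605

SE* = 3.586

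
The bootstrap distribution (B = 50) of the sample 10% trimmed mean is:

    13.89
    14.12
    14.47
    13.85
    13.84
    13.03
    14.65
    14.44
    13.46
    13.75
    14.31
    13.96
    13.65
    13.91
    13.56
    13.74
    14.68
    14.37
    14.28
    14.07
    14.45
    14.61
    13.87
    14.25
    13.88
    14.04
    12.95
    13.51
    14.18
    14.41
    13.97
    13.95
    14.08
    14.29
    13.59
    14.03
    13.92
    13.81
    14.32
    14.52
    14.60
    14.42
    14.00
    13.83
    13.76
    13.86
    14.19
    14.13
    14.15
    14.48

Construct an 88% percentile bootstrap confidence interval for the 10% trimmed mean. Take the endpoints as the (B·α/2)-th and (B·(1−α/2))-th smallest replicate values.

(13.46, 14.60)

Sorted replicates: 12.95, 13.03, 13.46, 13.51, 13.56, 13.59, 13.65, 13.74, 13.75, 13.76, 13.81, 13.83, 13.84, 13.85, 13.86, 13.87, 13.88, 13.89, 13.91, 13.92, 13.95, 13.96, 13.97, 14.00, 14.03, 14.04, 14.07, 14.08, 14.12, 14.13, 14.15, 14.18, 14.19, 14.25, 14.28, 14.29, 14.31, 14.32, 14.37, 14.41, 14.42, 14.44, 14.45, 14.47, 14.48, 14.52, 14.60, 14.61, 14.65, 14.68
α = 0.12; lower rank = 50 × 0.060 = 3; upper rank = 50 × 0.940 = 47.
The 3rd smallest replicate is 13.46; the 47th is 14.60.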